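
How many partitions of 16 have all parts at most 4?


Using the generating function (1-x)^(-1)(1-x^2)^(-1)...(1-x^4)^(-1),
the coefficient of x^16 counts these restricted partitions.
Result = 64

64


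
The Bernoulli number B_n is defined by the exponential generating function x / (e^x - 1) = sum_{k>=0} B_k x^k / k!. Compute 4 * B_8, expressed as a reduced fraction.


Bernoulli numbers can also be computed recursively via B_0 = 1 and sum_{j=0}^{m} C(m+1, j) B_j = 0 for m >= 1. Odd-index Bernoulli numbers vanish for k >= 3.
Computing B_8 = -1/30, so 4 * B_8 = 4 * -1/30 = -2/15.

-2/15


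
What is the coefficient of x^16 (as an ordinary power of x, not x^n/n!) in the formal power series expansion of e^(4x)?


The exponential series is e^y = sum_{k>=0} y^k / k!. Substituting y = 4x gives
e^(4x) = sum_{k>=0} 4^k x^k / k!.
So the coefficient of x^n is a^n/n! with a = 4, n = 16:
4^16 / 16! = 4294967296/20922789888000 = 131072/638512875

131072/638512875


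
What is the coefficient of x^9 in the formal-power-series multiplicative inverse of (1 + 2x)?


The inverse is 1/(1 + 2x). Apply the geometric identity 1/(1 - y) = sum_{k>=0} y^k with y = -2x:
1/(1 + 2x) = sum_{k>=0} (-2)^k x^k.
So the coefficient of x^9 is (-2)^9 = -512.

-512


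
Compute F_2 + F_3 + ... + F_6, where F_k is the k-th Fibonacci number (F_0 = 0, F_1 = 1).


Use the identity sum_{k=0}^{N} F_k = F_{N+2} - 1 (which follows from F_{k+2} - F_{k+1} = F_k). Then
sum_{k=2}^{6} F_k = (F_{8} - 1) - (F_{3} - 1) = F_{8} - F_{3}.
Computing: F_{8} = 21, F_{3} = 2, so
Sum = 21 - 2 = 19.

19


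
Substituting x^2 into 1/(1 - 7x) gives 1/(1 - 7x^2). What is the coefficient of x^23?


Since 1/(1 - 7x^2) only has even powers of x,
the coefficient of x^23 (odd) is 0.

0


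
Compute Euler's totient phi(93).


phi(n) counts integers in [1, n] coprime to n. Using the multiplicative formula phi(n) = n * prod_{p | n} (1 - 1/p):
93 = 3 * 31, so
phi(93) = 93 * (1 - 1/3) * (1 - 1/31) = 60.

60


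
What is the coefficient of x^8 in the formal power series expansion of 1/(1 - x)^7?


The negative binomial / multiset identity is
1/(1 - x)^r = sum_{k>=0} C(k + r - 1, r - 1) x^k.
Here r = 7 and k = 8, so the coefficient is
C(8 + 6, 6) = C(14, 6)
= 3003

3003


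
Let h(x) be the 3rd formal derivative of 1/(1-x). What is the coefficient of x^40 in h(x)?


Differentiating 3 times: d^3/dx^3 [1/(1-x)] = 3!/(1-x)^4.
The expansion 1/(1-x)^4 = sum_{k>=0} C(k+3, 3) x^k, so the coefficient of x^n in 3!/(1-x)^4 is 3! * C(n+3, 3).
For n = 40: 6 * C(43, 3) = 6 * 12341 = 74046

74046


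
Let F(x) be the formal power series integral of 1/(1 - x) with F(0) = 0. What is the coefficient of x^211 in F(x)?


1/(1 - x) = sum_{k>=0} x^k. Integrating termwise and using F(0) = 0 gives
F(x) = sum_{k>=0} x^(k+1) / (k+1) = sum_{m>=1} x^m / m = -ln(1 - x).
So the coefficient of x^211 is 1/211 = 1/211.

1/211


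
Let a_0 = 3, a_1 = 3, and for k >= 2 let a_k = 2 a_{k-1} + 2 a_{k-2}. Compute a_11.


Iterating the recurrence forward:
a_0 = 3
a_1 = 3
a_2 = 2*3 + 2*3 = 12
a_3 = 2*12 + 2*3 = 30
a_4 = 2*30 + 2*12 = 84
a_5 = 2*84 + 2*30 = 228
a_6 = 2*228 + 2*84 = 624
a_7 = 2*624 + 2*228 = 1704
a_8 = 2*1704 + 2*624 = 4656
a_9 = 2*4656 + 2*1704 = 12720
a_10 = 2*12720 + 2*4656 = 34752
a_11 = 2*34752 + 2*12720 = 94944
So a_11 = 94944.

94944


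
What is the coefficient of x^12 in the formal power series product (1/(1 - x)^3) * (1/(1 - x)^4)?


Combine the factors: (1/(1 - x)^3) * (1/(1 - x)^4) = 1/(1 - x)^7.
Then use 1/(1 - x)^r = sum_{k>=0} C(k + r - 1, r - 1) x^k with r = 7 and k = 12:
C(18, 6) = 18564.

18564


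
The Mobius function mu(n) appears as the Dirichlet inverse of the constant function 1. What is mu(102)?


102 = 2 * 3 * 17 (all distinct primes).
mu(102) = (-1)^3 = -1

-1


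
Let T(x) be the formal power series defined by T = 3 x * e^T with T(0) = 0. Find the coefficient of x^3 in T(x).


Apply the Lagrange inversion formula: if T = 3 x * phi(T) with phi(t) = e^t, then
[x^n] T = 3^n * (1/n) [t^(n-1)] phi(t)^n = 3^n * (1/n) [t^(n-1)] e^(n t) = 3^n * (1/n) * n^(n-1) / (n-1)! = 3^n * n^(n-1) / n!.
When c = 1 this is the Cayley count of rooted labeled trees on n vertices, divided by n!.
For n = 3: 3^3 * 3^2 / 3! = 27 * 9/6 = 81/2.

81/2


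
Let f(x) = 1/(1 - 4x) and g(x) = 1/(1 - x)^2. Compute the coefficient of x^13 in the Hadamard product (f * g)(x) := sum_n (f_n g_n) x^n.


f has coefficients f_k = 4^k. For g = 1/(1 - x)^2 the coefficient is g_k = C(k + 1, 1) = k + 1. The Hadamard coefficient is (f * g)_k = 4^k * (k + 1).
For k = 13: 4^13 * 14 = 67108864 * 14 = 939524096.

939524096


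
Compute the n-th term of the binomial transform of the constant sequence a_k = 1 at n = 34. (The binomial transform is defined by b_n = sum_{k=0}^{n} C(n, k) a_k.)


With a_k = 1 for all k, b_n = sum_{k=0}^{n} C(n, k) = 2^n by the binomial theorem.
For n = 34: 2^34 = 17179869184.

17179869184


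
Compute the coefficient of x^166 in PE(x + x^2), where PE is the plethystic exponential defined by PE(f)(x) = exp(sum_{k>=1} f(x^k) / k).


With f(x) = x + x^2, the exponent is sum_{k>=1} (x^k + x^(2k)) / k = -ln(1 - x) - ln(1 - x^2). Exponentiating:
PE(x + x^2) = 1 / ((1 - x)(1 - x^2)).
This is the generating function for partitions of n into parts of size 1 or 2. The number of 2's can be any j in 0..83, and the rest are 1's, so
[x^166] = floor(166/2) + 1 = 84.

84


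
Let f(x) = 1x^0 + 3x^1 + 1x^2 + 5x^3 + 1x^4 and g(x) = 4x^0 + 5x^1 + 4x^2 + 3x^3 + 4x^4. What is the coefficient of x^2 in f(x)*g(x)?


Cauchy product at x^2:
1*4 + 3*5 + 1*4
= 23

23


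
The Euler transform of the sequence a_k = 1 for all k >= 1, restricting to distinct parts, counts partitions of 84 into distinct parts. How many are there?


Partitions of 84 into distinct parts can be computed via generating function.
Product (1+x)(1+x^2)(1+x^3)...
The coefficient of x^84 = 111322

111322


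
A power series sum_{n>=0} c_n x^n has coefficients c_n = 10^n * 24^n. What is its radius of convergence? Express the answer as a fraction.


By the root test (Cauchy-Hadamard), the radius is R = 1 / limsup_n |c_n|^(1/n).
Here |c_n|^(1/n) = (10^n * 24^n)^(1/n) = 10 * 24 = 240 for all n.
So R = 1/240 = 1/240.

1/240


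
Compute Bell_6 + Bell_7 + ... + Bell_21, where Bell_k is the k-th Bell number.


Recall Bell_k counts set partitions of a k-set (with Bell_0 = 1 by convention).
Bell_6 through Bell_21: 203, 877, 4140, 21147, 115975, 678570, 4213597, 27644437, 190899322, 1382958545, 10480142147, 82864869804, 682076806159, 5832742205057, 51724158235372, 474869816156751
Sum = 203 + 877 + 4140 + 21147 + 115975 + 678570 + 4213597 + 27644437 + 190899322 + 1382958545 + 10480142147 + 82864869804 + 682076806159 + 5832742205057 + 51724158235372 + 474869816156751 = 533203744952103.

533203744952103


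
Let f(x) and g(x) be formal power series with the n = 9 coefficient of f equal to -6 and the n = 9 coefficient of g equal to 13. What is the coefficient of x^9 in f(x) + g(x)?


Addition of formal power series is termwise.
The coefficient of x^9 in f + g = -6 + 13
= 7

7


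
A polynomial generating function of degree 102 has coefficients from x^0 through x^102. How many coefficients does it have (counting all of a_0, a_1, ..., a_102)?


A polynomial of degree 102 takes the form a_0 + a_1 x + ... + a_102 x^102.
The number of coefficients is 102 + 1 = 103.

103


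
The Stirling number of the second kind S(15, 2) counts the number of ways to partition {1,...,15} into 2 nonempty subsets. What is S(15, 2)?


Using the explicit formula S(n,k) = (1/k!) sum_{j=0}^{k} (-1)^(k-j) C(k,j) j^n:
S(15, 2) = 16383
Equivalently, S(n,k) is n! times the coefficient of x^n in the EGF (e^x - 1)^k / k!.

16383


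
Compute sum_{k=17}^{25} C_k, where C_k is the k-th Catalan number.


C_17 through C_25: 129644790, 477638700, 1767263190, 6564120420, 24466267020, 91482563640, 343059613650, 1289904147324, 4861946401452
Sum = 129644790 + 477638700 + 1767263190 + 6564120420 + 24466267020 + 91482563640 + 343059613650 + 1289904147324 + 4861946401452
= 6619797660186

6619797660186


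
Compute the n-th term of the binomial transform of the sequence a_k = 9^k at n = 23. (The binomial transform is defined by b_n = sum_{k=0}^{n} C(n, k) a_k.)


With a_k = 9^k, b_n = sum_{k=0}^{n} C(n, k) 9^k = (1 + 9)^n by the binomial theorem.
For n = 23: (1 + 9)^23 = 10^23 = 100000000000000000000000.

100000000000000000000000


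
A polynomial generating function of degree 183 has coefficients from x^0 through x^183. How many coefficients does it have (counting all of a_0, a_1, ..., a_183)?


A polynomial of degree 183 takes the form a_0 + a_1 x + ... + a_183 x^183.
The number of coefficients is 183 + 1 = 184.

184


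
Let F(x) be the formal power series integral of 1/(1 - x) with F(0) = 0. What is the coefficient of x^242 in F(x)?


1/(1 - x) = sum_{k>=0} x^k. Integrating termwise and using F(0) = 0 gives
F(x) = sum_{k>=0} x^(k+1) / (k+1) = sum_{m>=1} x^m / m = -ln(1 - x).
So the coefficient of x^242 is 1/242 = 1/242.

1/242


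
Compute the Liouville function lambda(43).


The Liouville function is lambda(k) = (-1)^Omega(k), where Omega(k) counts the prime factors of k with multiplicity.
Factoring: 43 = 43, so Omega(43) = 1.
lambda(43) = (-1)^1 = -1.

-1


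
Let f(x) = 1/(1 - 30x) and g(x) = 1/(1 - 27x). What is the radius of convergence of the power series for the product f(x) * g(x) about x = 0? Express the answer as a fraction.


The radius of 1/(1 - 30x) is 1/30 (nearest singularity at x = 1/30), and the radius of 1/(1 - 27x) is 1/27.
The product f(x)*g(x) = 1/((1 - 30x)(1 - 27x)) has singularities at both 1/30 and 1/27, so its radius of convergence is the distance to the nearest one:
min(1/30, 1/27) = 1/30.

1/30


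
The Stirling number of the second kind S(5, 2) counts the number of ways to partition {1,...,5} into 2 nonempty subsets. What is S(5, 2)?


Using the explicit formula S(n,k) = (1/k!) sum_{j=0}^{k} (-1)^(k-j) C(k,j) j^n:
S(5, 2) = 15
Equivalently, S(n,k) is n! times the coefficient of x^n in the EGF (e^x - 1)^k / k!.

15


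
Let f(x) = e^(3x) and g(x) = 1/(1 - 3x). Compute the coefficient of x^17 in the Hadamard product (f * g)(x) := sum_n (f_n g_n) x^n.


Expanding: f_k = 3^k/k! (from e^(3x)) and g_k = 3^k (from 1/(1 - 3x)). So the Hadamard coefficient (f * g)_k = 3^k 3^k / k! = (9)^k / k!.
For k = 17: 9^17/17! = 16677181699666569/355687428096000 = 22876792454961/487911424000.

22876792454961/487911424000


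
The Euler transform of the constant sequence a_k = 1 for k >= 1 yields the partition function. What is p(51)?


The Euler transform converts the sequence a_k = 1 into the number of integer partitions.
Using the recurrence or dynamic programming:
p(51) = 239943

239943


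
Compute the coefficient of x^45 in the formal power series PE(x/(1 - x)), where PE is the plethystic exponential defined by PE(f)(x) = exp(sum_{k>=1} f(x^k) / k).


For f(x) = x/(1 - x) we have
sum_{k>=1} f(x^k) / k = sum_{k>=1} (1/k) * x^k / (1 - x^k) = sum_{k, m >= 1} x^(k m) / k,
which after exponentiating simplifies to
PE(x/(1 - x)) = prod_{k>=1} 1 / (1 - x^k).
This is the generating function for the partition function p(n), so the coefficient of x^45 is p(45).
Computing p(45) by dynamic programming over parts 1, 2, ..., 45: p(45) = 89134.

89134


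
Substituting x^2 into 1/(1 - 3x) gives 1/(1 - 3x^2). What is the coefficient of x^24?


The coefficient of x^(2m) in 1/(1 - 3x^2) is 3^m.
With n = 24 = 2*12, the coefficient is 3^12 = 531441.

531441


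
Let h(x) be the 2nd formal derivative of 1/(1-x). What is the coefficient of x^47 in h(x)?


Differentiating 2 times: d^2/dx^2 [1/(1-x)] = 2!/(1-x)^3.
The expansion 1/(1-x)^3 = sum_{k>=0} C(k+2, 2) x^k, so the coefficient of x^n in 2!/(1-x)^3 is 2! * C(n+2, 2).
For n = 47: 2 * C(49, 2) = 2 * 1176 = 2352

2352


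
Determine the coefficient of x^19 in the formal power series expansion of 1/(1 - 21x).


The geometric series identity gives 1/(1 - c x) = sum_{k>=0} c^k x^k, so the coefficient of x^k is c^k.
Here c = 21 and k = 19.
Computing: 21^19 = 13248496640331026125580781

13248496640331026125580781


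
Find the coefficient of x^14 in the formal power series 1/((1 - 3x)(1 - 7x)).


By partial fractions or Cauchy convolution:
The coefficient equals sum_{k=0}^{14} 3^k * 7^(14-k).
= 1186886790259

1186886790259


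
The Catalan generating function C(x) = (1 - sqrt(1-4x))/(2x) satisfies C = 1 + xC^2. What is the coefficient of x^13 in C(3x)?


Substituting x -> 3x scales the n-th coefficient by 3^n, so [x^13] C(3x) = 3^13 * C_13.
C_13 = C(2*13, 13)/(14) = 10400600/14 = 742900.
So 3^13 * 742900 = 1594323 * 742900 = 1184422556700.

1184422556700


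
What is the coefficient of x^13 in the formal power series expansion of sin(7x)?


The Maclaurin series is sin(t) = sum_{k>=0} (-1)^k t^(2k+1) / (2k+1)!, so substituting t = 7x, only odd powers of x are nonzero, with coefficient of x^(2k+1) equal to (-1)^k 7^(2k+1) / (2k+1)!.
Write 13 = 2*6 + 1, giving the coefficient (-1)^6 * 7^13 / 13! = 96889010407/6227020800 = 13841287201/889574400.

13841287201/889574400


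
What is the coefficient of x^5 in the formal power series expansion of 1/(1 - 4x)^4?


The general identity 1/(1 - c x)^r = sum_{k>=0} c^k C(k + r - 1, r - 1) x^k follows by substituting y = c x into 1/(1 - y)^r = sum_{k>=0} C(k + r - 1, r - 1) y^k.
For c = 4, r = 4, k = 5:
4^5 * C(8, 3) = 1024 * 56 = 57344.

57344


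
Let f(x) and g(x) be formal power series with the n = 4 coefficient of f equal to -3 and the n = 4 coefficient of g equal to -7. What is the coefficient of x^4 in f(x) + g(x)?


Addition of formal power series is termwise.
The coefficient of x^4 in f + g = -3 + -7
= -10

-10


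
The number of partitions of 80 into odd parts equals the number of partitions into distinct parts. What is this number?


Computing partitions of 80 into odd parts (1, 3, 5, ...):
Using the generating function prod_{k>=0} 1/(1-x^(2k+1)),
the count is 77312

77312


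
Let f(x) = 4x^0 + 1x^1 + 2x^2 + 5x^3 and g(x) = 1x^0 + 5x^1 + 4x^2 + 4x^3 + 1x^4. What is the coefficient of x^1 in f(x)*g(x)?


Cauchy product at x^1:
4*5 + 1*1
= 21

21


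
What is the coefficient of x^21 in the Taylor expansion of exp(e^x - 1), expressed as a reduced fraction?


exp(e^x - 1) = sum_{k>=0} Bell_k x^k / k!, where Bell_k is the k-th Bell number.
So the coefficient of x^21 is Bell_21 / 21!.
Computing: Bell_21 = 474869816156751 and 21! = 51090942171709440000, giving
474869816156751/51090942171709440000 = 158289938718917/17030314057236480000.

158289938718917/17030314057236480000


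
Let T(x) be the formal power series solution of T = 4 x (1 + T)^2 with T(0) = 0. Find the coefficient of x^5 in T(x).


Apply the Lagrange inversion formula: if T = 4 x * phi(T) with phi(t) = (1 + t)^2, then [x^n] T = 4^n * (1/n) [t^(n-1)] phi(t)^n = 4^n * (1/n) [t^(n-1)] (1 + t)^(2n) = 4^n * (1/n) C(2n, n-1).
Using the identity C(2n, n-1) = C(2n, n) * n / (n+1), the unscaled factor equals C(2n, n) / (n+1) = C_n, the n-th Catalan number.
For n = 5: C_5 = C(10, 5) / 6 = 252/6 = 42.
With the 4^5 = 1024 factor, the coefficient is 1024 * 42 = 43008.

43008


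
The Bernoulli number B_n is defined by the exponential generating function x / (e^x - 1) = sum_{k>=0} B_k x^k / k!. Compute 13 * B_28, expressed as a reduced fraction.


Bernoulli numbers can also be computed recursively via B_0 = 1 and sum_{j=0}^{m} C(m+1, j) B_j = 0 for m >= 1. Odd-index Bernoulli numbers vanish for k >= 3.
Computing B_28 = -23749461029/870, so 13 * B_28 = 13 * -23749461029/870 = -308742993377/870.

-308742993377/870


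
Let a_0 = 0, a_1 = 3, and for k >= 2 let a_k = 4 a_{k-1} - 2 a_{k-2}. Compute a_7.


Iterating the recurrence forward:
a_0 = 0
a_1 = 3
a_2 = 4*3 - 2*0 = 12
a_3 = 4*12 - 2*3 = 42
a_4 = 4*42 - 2*12 = 144
a_5 = 4*144 - 2*42 = 492
a_6 = 4*492 - 2*144 = 1680
a_7 = 4*1680 - 2*492 = 5736
So a_7 = 5736.

5736


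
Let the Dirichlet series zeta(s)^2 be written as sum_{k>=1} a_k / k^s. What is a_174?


The Dirichlet convolution of the constant function 1 with itself gives (1 * 1)(k) = sum_{d | k} 1 = d(k), the number of positive divisors of k.
Since zeta(s) = sum_{k>=1} 1/k^s, we have zeta(s)^2 = sum_{k>=1} d(k)/k^s, so a_k = d(k).
For k = 174: the divisors are 1, 2, 3, 6, 29, 58, 87, 174.
Count = 8.

8


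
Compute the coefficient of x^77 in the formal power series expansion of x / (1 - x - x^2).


Let f(x) = sum_{k>=0} a_k x^k. Multiplying f(x) * (1 - x - x^2) = x and matching coefficients gives a_0 = 0, a_1 = 1, and a_k = a_{k-1} + a_{k-2} for k >= 2. These are the Fibonacci numbers F_k.
Iterating from F_0 = 0, F_1 = 1:
F_0=0, F_1=1, F_2=1, F_3=2, F_4=3, F_5=5, F_6=8, F_7=13, F_8=21, F_9=34, ...
F_77 = 5527939700884757.

5527939700884757


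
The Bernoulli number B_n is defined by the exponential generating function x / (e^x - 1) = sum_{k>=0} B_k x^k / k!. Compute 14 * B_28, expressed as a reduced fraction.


Bernoulli numbers can also be computed recursively via B_0 = 1 and sum_{j=0}^{m} C(m+1, j) B_j = 0 for m >= 1. Odd-index Bernoulli numbers vanish for k >= 3.
Computing B_28 = -23749461029/870, so 14 * B_28 = 14 * -23749461029/870 = -166246227203/435.

-166246227203/435


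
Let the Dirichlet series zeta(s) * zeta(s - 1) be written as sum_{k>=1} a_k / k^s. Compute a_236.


Convolution gives a_k = sum_{d | k} d * 1 = sum_{d | k} d = sigma(k), the sum of positive divisors of k.
For k = 236, the divisors are 1, 2, 4, 59, 118, 236, so
sigma(236) = 1 + 2 + 4 + 59 + 118 + 236 = 420.

420


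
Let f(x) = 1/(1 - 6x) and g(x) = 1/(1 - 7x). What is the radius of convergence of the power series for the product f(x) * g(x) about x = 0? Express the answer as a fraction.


The radius of 1/(1 - 6x) is 1/6 (nearest singularity at x = 1/6), and the radius of 1/(1 - 7x) is 1/7.
The product f(x)*g(x) = 1/((1 - 6x)(1 - 7x)) has singularities at both 1/6 and 1/7, so its radius of convergence is the distance to the nearest one:
min(1/6, 1/7) = 1/7.

1/7


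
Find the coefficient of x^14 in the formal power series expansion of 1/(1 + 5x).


Write 1/(1 + c x) = 1/(1 - (-c) x) and apply the geometric-series identity
1/(1 - y) = sum_{k>=0} y^k to get 1/(1 + c x) = sum_{k>=0} (-c)^k x^k.
So the coefficient of x^k is (-c)^k = (-1)^k * c^k.
Here c = 5 and k = 14:
(-5)^14 = 1 * 6103515625 = 6103515625

6103515625


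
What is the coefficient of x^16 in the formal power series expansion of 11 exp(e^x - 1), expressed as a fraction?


exp(e^x - 1) is the exponential generating function for the Bell numbers Bell_k: exp(e^x - 1) = sum_{k>=0} Bell_k x^k / k!.
So the coefficient of x^16 in 11 exp(e^x - 1) is 11 Bell_16 / 16!.
Computing: Bell_16 = 10480142147 and 16! = 20922789888000, giving
11 * 10480142147/20922789888000 = 10480142147/1902071808000.

10480142147/1902071808000


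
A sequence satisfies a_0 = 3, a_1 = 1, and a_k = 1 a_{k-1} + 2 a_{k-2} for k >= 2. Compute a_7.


The characteristic equation is t^2 - 1 t - 2 = 0, with roots r_1 = 2 and r_2 = -1 (so c_1 = r_1 + r_2, c_2 = -r_1 r_2 as required).
One can use the closed form a_n = A r_1^n + B r_2^n, but direct iteration is more reliable:
a_0 = 3, a_1 = 1, a_2 = 7, a_3 = 9, a_4 = 23, a_5 = 41, a_6 = 87, a_7 = 169.
So a_7 = 169.

169


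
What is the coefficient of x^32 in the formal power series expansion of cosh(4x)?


The Maclaurin series is cosh(t) = sum_{m>=0} t^(2m) / (2m)!, so substituting t = 4x, only even powers of x are nonzero, with coefficient of x^(2m) equal to 4^(2m) / (2m)!.
For x^32 the coefficient is 4^32/32! = 18446744073709551616/263130836933693530167218012160000000 = 8589934592/122529844256906551386796875.

8589934592/122529844256906551386796875


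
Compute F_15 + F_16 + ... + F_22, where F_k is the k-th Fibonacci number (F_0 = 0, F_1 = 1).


Use the identity sum_{k=0}^{N} F_k = F_{N+2} - 1 (which follows from F_{k+2} - F_{k+1} = F_k). Then
sum_{k=15}^{22} F_k = (F_{24} - 1) - (F_{16} - 1) = F_{24} - F_{16}.
Computing: F_{24} = 46368, F_{16} = 987, so
Sum = 46368 - 987 = 45381.

45381


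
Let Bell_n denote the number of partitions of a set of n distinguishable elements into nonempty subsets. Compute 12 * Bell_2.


Bell_2 can be computed from the Bell triangle or from Dobinski's identity Bell_n = (1/e) * sum_{k>=0} k^n / k!.
Computing Bell_2 = 2.
Then 12 * 2 = 24.

24


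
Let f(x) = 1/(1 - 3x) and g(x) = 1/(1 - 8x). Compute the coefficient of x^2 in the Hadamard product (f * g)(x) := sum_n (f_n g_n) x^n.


f has coefficients f_k = 3^k and g has coefficients g_k = 8^k, so the Hadamard product has coefficient (f*g)_k = 3^k * 8^k = 24^k.
For k = 2: 24^2 = 576.

576


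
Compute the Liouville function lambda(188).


The Liouville function is lambda(k) = (-1)^Omega(k), where Omega(k) counts the prime factors of k with multiplicity.
Factoring: 188 = 2 * 2 * 47, so Omega(188) = 3.
lambda(188) = (-1)^3 = -1.

-1


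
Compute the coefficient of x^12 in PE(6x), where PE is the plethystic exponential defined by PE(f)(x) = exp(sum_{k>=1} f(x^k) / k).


With f(x) = 6x, the exponent is sum_{k>=1} 6 x^k / k = 6 * (-ln(1 - x)). Exponentiating:
PE(6x) = exp(-6 ln(1 - x)) = 1/(1 - x)^6.
By the negative binomial expansion, [x^n] 1/(1 - x)^6 = C(n + 5, 5).
For n = 12: C(17, 5) = 6188.

6188


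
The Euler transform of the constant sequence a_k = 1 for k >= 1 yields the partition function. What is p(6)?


The Euler transform converts the sequence a_k = 1 into the number of integer partitions.
Using the recurrence or dynamic programming:
p(6) = 11

11


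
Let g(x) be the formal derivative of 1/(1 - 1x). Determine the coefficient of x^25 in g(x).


Differentiate termwise: d/dx sum_{k>=0} 1^k x^k = sum_{k>=1} k 1^k x^(k-1) = sum_{j>=0} (j+1) 1^(j+1) x^j.
Equivalently, d/dx [1/(1 - 1x)] = 1/(1 - 1x)^2.
For j = 25: 26 * 1^26 = 26 * 1 = 26.

26


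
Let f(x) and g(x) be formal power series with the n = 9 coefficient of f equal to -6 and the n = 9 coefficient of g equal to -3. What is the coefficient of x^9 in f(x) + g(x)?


Addition of formal power series is termwise.
The coefficient of x^9 in f + g = -6 + -3
= -9

-9


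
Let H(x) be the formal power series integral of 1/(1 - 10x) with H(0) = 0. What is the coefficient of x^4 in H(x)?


1/(1 - 10x) = sum_{k>=0} 10^k x^k. Integrating termwise with H(0) = 0:
H(x) = sum_{k>=0} 10^k x^(k+1) / (k+1) = sum_{m>=1} 10^(m-1) x^m / m.
For m = 4: 10^3/4 = 1000/4 = 250.

250


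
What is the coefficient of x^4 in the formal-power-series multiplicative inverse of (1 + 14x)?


The inverse is 1/(1 + 14x). Apply the geometric identity 1/(1 - y) = sum_{k>=0} y^k with y = -14x:
1/(1 + 14x) = sum_{k>=0} (-14)^k x^k.
So the coefficient of x^4 is (-14)^4 = 38416.

38416


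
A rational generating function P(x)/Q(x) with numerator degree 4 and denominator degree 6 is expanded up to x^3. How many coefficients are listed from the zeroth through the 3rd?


Expanding up to x^3 gives the coefficients for x^0, x^1, ..., x^3.
That is 3 + 1 = 4 coefficients in total.

4


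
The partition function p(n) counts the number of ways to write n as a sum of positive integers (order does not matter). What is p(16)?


Using the generating function prod_{k>=1} 1/(1-x^k), we compute p(16).
By dynamic programming over parts 1 through 16:
p(16) = 231

231


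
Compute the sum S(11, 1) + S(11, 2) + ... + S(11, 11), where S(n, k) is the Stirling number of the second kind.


By definition, S(n, k) counts partitions of an n-set into exactly k nonempty blocks.
Computing row n = 11 for k = 1..11:
S(11, k): 1, 1023, 28501, 145750, 246730, 179487, 63987, 11880, 1155, 55, 1
Sum = 678570. (This equals Bell_11 since the sum runs over all k.)

678570


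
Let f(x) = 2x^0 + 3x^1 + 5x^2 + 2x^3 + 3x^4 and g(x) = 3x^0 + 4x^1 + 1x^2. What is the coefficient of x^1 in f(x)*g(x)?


Cauchy product at x^1:
2*4 + 3*3
= 17

17


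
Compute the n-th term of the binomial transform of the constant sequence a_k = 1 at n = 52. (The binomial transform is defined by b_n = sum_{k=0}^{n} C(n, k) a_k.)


With a_k = 1 for all k, b_n = sum_{k=0}^{n} C(n, k) = 2^n by the binomial theorem.
For n = 52: 2^52 = 4503599627370496.

4503599627370496


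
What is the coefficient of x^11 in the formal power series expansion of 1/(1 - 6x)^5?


The general identity 1/(1 - c x)^r = sum_{k>=0} c^k C(k + r - 1, r - 1) x^k follows by substituting y = c x into 1/(1 - y)^r = sum_{k>=0} C(k + r - 1, r - 1) y^k.
For c = 6, r = 5, k = 11:
6^11 * C(15, 4) = 362797056 * 1365 = 495217981440.

495217981440


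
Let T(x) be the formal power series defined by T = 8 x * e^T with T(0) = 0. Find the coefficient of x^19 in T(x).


Apply the Lagrange inversion formula: if T = 8 x * phi(T) with phi(t) = e^t, then
[x^n] T = 8^n * (1/n) [t^(n-1)] phi(t)^n = 8^n * (1/n) [t^(n-1)] e^(n t) = 8^n * (1/n) * n^(n-1) / (n-1)! = 8^n * n^(n-1) / n!.
When c = 1 this is the Cayley count of rooted labeled trees on n vertices, divided by n!.
For n = 19: 8^19 * 19^18 / 19! = 144115188075855872 * 104127350297911241532841/121645100408832000 = 12051498149690331337951905818083328/97692469875.

12051498149690331337951905818083328/97692469875


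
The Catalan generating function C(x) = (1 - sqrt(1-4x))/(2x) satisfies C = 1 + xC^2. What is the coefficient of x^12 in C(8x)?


Substituting x -> 8x scales the n-th coefficient by 8^n, so [x^12] C(8x) = 8^12 * C_12.
C_12 = C(2*12, 12)/(13) = 2704156/13 = 208012.
So 8^12 * 208012 = 68719476736 * 208012 = 14294475794808832.

14294475794808832


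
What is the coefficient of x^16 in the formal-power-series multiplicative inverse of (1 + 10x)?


The inverse is 1/(1 + 10x). Apply the geometric identity 1/(1 - y) = sum_{k>=0} y^k with y = -10x:
1/(1 + 10x) = sum_{k>=0} (-10)^k x^k.
So the coefficient of x^16 is (-10)^16 = 10000000000000000.

10000000000000000


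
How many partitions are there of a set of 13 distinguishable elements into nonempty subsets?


Bell_13 can be computed from the Bell triangle or from Dobinski's identity Bell_n = (1/e) * sum_{k>=0} k^n / k!.
Computing Bell_13 = 27644437.

27644437


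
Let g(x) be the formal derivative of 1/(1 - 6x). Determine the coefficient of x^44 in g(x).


Differentiate termwise: d/dx sum_{k>=0} 6^k x^k = sum_{k>=1} k 6^k x^(k-1) = sum_{j>=0} (j+1) 6^(j+1) x^j.
Equivalently, d/dx [1/(1 - 6x)] = 6/(1 - 6x)^2.
For j = 44: 45 * 6^45 = 45 * 103945637534048876111514866313854976 = 4677553689032199425018168984123473920.

4677553689032199425018168984123473920


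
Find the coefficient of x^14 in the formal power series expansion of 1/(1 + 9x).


Write 1/(1 + c x) = 1/(1 - (-c) x) and apply the geometric-series identity
1/(1 - y) = sum_{k>=0} y^k to get 1/(1 + c x) = sum_{k>=0} (-c)^k x^k.
So the coefficient of x^k is (-c)^k = (-1)^k * c^k.
Here c = 9 and k = 14:
(-9)^14 = 1 * 22876792454961 = 22876792454961

22876792454961


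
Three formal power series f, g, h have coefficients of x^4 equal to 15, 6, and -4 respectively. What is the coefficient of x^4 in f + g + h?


Series addition is componentwise:
15 + 6 + -4
= 17

17


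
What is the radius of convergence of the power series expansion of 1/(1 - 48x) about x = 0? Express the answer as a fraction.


Expanding 1/(1 - 48x) = sum_{k>=0} 48^k x^k, the series converges when |48x| < 1, i.e., |x| < 1/48.
So the radius of convergence is 1/48 = 1/48.

1/48


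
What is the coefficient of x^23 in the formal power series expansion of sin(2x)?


The Maclaurin series is sin(t) = sum_{k>=0} (-1)^k t^(2k+1) / (2k+1)!, so substituting t = 2x, only odd powers of x are nonzero, with coefficient of x^(2k+1) equal to (-1)^k 2^(2k+1) / (2k+1)!.
Write 23 = 2*11 + 1, giving the coefficient (-1)^11 * 2^23 / 23! = -8388608/25852016738884976640000 = -16/49308808782358125.

-16/49308808782358125


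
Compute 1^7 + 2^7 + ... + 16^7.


This power sum has a closed form given by Faulhaber's formula
sum_{k=1}^{m} k^p = (1 / (p + 1)) * sum_{j=0}^{p} C(p + 1, j) B_j m^(p + 1 - j),
but for small m direct computation is fastest:
1 + 128 + 2187 + 16384 + 78125 + 279936 + 823543 + 2097152 + 4782969 + 10000000 + 19487171 + 35831808 + 62748517 + 105413504 + 170859375 + 268435456 = 680856256.

680856256


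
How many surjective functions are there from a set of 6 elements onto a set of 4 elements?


By inclusion-exclusion on which target elements are missed, the number of surjections from an n-set onto a k-set is
surj(n, k) = sum_{j=0}^{k} (-1)^j C(k, j) (k - j)^n.
Equivalently surj(n, k) = k! * S(n, k), where S(n, k) is the Stirling number of the second kind.
For n = 6, k = 4:
S(6, 4) = 65, so
surj = 4! * 65 = 24 * 65 = 1560.

1560


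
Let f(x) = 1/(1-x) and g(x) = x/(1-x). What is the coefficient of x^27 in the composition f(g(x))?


First simplify the composition: f(g(x)) = 1/(1 - x/(1-x)) = (1-x)/((1-x) - x) = (1-x)/(1-2x).
Now extract the coefficient. Write (1-x)/(1-2x) = 1/(1-2x) - x/(1-2x).
The coefficient of x^n in 1/(1-2x) is 2^n, and in x/(1-2x) is 2^(n-1) (for n >= 1).
So the coefficient of x^27 is 2^27 - 2^26 = 134217728 - 67108864 = 67108864.

67108864


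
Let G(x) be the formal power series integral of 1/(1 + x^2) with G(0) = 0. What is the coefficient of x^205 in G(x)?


1/(1 + x^2) = sum_{j>=0} (-1)^j x^(2j). Integrating termwise with G(0) = 0:
G(x) = sum_{j>=0} (-1)^j x^(2j+1) / (2j+1) = arctan(x).
Only odd powers are nonzero. For x^205 write 205 = 2*102 + 1, giving
(-1)^102 / 205 = 1/205 = 1/205.

1/205


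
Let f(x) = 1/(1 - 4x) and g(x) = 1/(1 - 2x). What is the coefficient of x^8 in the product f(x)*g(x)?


The coefficient of x^n in f*g is the Cauchy product: sum_{k=0}^{n} a^k * b^(n-k).
With a=4, b=2, n=8:
sum_{k=0}^{8} 4^k * 2^(8-k)
= 130816

130816


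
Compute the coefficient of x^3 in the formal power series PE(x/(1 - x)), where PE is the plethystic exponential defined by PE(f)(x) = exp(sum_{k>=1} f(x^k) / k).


For f(x) = x/(1 - x) we have
sum_{k>=1} f(x^k) / k = sum_{k>=1} (1/k) * x^k / (1 - x^k) = sum_{k, m >= 1} x^(k m) / k,
which after exponentiating simplifies to
PE(x/(1 - x)) = prod_{k>=1} 1 / (1 - x^k).
This is the generating function for the partition function p(n), so the coefficient of x^3 is p(3).
Computing p(3) by dynamic programming over parts 1, 2, ..., 3: p(3) = 3.

3


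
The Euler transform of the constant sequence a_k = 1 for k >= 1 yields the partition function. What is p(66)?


The Euler transform converts the sequence a_k = 1 into the number of integer partitions.
Using the recurrence or dynamic programming:
p(66) = 2323520

2323520


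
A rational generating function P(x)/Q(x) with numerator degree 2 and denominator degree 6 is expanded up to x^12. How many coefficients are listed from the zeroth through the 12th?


Expanding up to x^12 gives the coefficients for x^0, x^1, ..., x^12.
That is 12 + 1 = 13 coefficients in total.

13


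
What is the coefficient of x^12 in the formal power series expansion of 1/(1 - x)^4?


The expansion 1/(1 - x)^r = sum_{k>=0} C(k + r - 1, r - 1) x^k follows from the multiset / negative-binomial theorem (or from repeated differentiation of the geometric series).
For r = 4 and k = 12:
C(15, 3) = 1307674368000 / (6 * 479001600) = 455.

455


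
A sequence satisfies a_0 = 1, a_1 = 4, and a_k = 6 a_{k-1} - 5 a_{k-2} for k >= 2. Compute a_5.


The characteristic equation is t^2 - 6 t + 5 = 0, with roots r_1 = 5 and r_2 = 1 (so c_1 = r_1 + r_2, c_2 = -r_1 r_2 as required).
One can use the closed form a_n = A r_1^n + B r_2^n, but direct iteration is more reliable:
a_0 = 1, a_1 = 4, a_2 = 19, a_3 = 94, a_4 = 469, a_5 = 2344.
So a_5 = 2344.

2344


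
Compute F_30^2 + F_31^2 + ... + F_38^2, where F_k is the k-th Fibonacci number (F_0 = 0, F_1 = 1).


There is a standard identity sum_{k=0}^{N} F_k^2 = F_N * F_{N+1} (proved inductively from the telescoping relation F_k^2 = F_k F_{k+1} - F_{k-1} F_k). Then
sum_{k=30}^{38} F_k^2 = F_38 F_39 - F_29 F_30.
Computing: F_38 = 39088169, F_39 = 63245986, F_29 = 514229, F_30 = 832040.
Sum = 39088169 * 63245986 - 514229 * 832040 = 2471741930242474.

2471741930242474


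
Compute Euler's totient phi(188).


phi(n) counts integers in [1, n] coprime to n. Using the multiplicative formula phi(n) = n * prod_{p | n} (1 - 1/p):
188 = 2^2 * 47, so
phi(188) = 188 * (1 - 1/2) * (1 - 1/47) = 92.

92


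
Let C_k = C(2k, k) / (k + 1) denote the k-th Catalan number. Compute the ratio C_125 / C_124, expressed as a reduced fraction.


Using C_k = (2k)! / (k! (k+1)!), the ratio C_{k+1}/C_k simplifies to
C_{k+1}/C_k = [(2k+2)! / ((k+1)! (k+2)!)] * [k! (k+1)! / (2k)!]
 = (2k+2)(2k+1) / ((k+1)(k+2)) = 2(2k+1) / (k+2).
For k = 124: 2(2*124 + 1) / (124 + 2) = 498/126 = 83/21.

83/21


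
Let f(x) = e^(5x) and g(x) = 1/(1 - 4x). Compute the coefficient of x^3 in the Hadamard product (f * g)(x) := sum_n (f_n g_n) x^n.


Expanding: f_k = 5^k/k! (from e^(5x)) and g_k = 4^k (from 1/(1 - 4x)). So the Hadamard coefficient (f * g)_k = 5^k 4^k / k! = (20)^k / k!.
For k = 3: 20^3/3! = 8000/6 = 4000/3.

4000/3


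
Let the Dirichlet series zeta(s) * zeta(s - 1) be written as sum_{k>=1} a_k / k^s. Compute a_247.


Convolution gives a_k = sum_{d | k} d * 1 = sum_{d | k} d = sigma(k), the sum of positive divisors of k.
For k = 247, the divisors are 1, 13, 19, 247, so
sigma(247) = 1 + 13 + 19 + 247 = 280.

280


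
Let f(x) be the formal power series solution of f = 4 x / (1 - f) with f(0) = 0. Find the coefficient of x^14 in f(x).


Apply Lagrange inversion: f = 4 x * phi(f) with phi(t) = 1/(1 - t), so
[x^n] f = 4^n * (1/n) [t^(n-1)] phi(t)^n = 4^n * (1/n) [t^(n-1)] (1 - t)^(-n) = 4^n * (1/n) C(2n - 2, n - 1) = 4^n * C_{n-1}.
For n = 14: C_13 = C(26, 13) / 14 = 10400600/14 = 742900.
With the 4^14 = 268435456 factor, the coefficient is 268435456 * 742900 = 199420700262400.

199420700262400


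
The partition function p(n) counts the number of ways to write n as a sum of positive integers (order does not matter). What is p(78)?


Using the generating function prod_{k>=1} 1/(1-x^k), we compute p(78).
By dynamic programming over parts 1 through 78:
p(78) = 12132164

12132164


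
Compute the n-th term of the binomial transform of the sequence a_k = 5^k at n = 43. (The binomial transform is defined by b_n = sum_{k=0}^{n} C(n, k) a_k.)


With a_k = 5^k, b_n = sum_{k=0}^{n} C(n, k) 5^k = (1 + 5)^n by the binomial theorem.
For n = 43: (1 + 5)^43 = 6^43 = 2887378820390246558653190730940416.

2887378820390246558653190730940416


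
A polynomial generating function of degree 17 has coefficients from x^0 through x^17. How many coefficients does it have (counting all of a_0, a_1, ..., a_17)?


A polynomial of degree 17 takes the form a_0 + a_1 x + ... + a_17 x^17.
The number of coefficients is 17 + 1 = 18.

18


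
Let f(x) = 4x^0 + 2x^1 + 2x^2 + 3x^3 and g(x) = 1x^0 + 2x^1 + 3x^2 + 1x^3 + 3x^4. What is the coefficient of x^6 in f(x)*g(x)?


Cauchy product at x^6:
2*3 + 3*1
= 9

9


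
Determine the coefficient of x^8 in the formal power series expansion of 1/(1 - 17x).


The geometric series identity gives 1/(1 - c x) = sum_{k>=0} c^k x^k, so the coefficient of x^k is c^k.
Here c = 17 and k = 8.
Computing: 17^8 = 6975757441

6975757441


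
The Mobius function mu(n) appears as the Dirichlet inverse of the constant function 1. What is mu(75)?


75 has a squared prime factor, so mu(75) = 0.
Factorization reveals a repeated prime.

0


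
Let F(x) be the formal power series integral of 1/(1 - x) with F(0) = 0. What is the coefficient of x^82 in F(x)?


1/(1 - x) = sum_{k>=0} x^k. Integrating termwise and using F(0) = 0 gives
F(x) = sum_{k>=0} x^(k+1) / (k+1) = sum_{m>=1} x^m / m = -ln(1 - x).
So the coefficient of x^82 is 1/82 = 1/82.

1/82


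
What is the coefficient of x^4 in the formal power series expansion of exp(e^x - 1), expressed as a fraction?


exp(e^x - 1) is the exponential generating function for the Bell numbers Bell_k: exp(e^x - 1) = sum_{k>=0} Bell_k x^k / k!.
So the coefficient of x^4 in exp(e^x - 1) is Bell_4 / 4!.
Computing: Bell_4 = 15 and 4! = 24, giving
15/24 = 5/8.

5/8


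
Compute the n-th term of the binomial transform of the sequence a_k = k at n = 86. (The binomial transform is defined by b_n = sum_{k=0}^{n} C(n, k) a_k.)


With a_k = k, b_n = sum_{k=0}^{n} C(n, k) k. Using k * C(n, k) = n * C(n-1, k-1) gives b_n = n * sum_{k>=1} C(n-1, k-1) = n * 2^(n-1).
For n = 86: 86 * 2^85 = 86 * 38685626227668133590597632 = 3326963855579459488791396352.

3326963855579459488791396352


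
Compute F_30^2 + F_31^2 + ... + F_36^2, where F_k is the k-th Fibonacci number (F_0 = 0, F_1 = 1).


There is a standard identity sum_{k=0}^{N} F_k^2 = F_N * F_{N+1} (proved inductively from the telescoping relation F_k^2 = F_k F_{k+1} - F_{k-1} F_k). Then
sum_{k=30}^{36} F_k^2 = F_36 F_37 - F_29 F_30.
Computing: F_36 = 14930352, F_37 = 24157817, F_29 = 514229, F_30 = 832040.
Sum = 14930352 * 24157817 - 514229 * 832040 = 360256852264424.

360256852264424


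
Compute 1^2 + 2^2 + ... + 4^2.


This power sum has a closed form given by Faulhaber's formula
sum_{k=1}^{m} k^p = (1 / (p + 1)) * sum_{j=0}^{p} C(p + 1, j) B_j m^(p + 1 - j),
but for small m direct computation is fastest:
1 + 4 + 9 + 16 = 30.

30


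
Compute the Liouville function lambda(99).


The Liouville function is lambda(k) = (-1)^Omega(k), where Omega(k) counts the prime factors of k with multiplicity.
Factoring: 99 = 3 * 3 * 11, so Omega(99) = 3.
lambda(99) = (-1)^3 = -1.

-1


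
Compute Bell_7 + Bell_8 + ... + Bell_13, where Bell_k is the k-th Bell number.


Recall Bell_k counts set partitions of a k-set (with Bell_0 = 1 by convention).
Bell_7 through Bell_13: 877, 4140, 21147, 115975, 678570, 4213597, 27644437
Sum = 877 + 4140 + 21147 + 115975 + 678570 + 4213597 + 27644437 = 32678743.

32678743


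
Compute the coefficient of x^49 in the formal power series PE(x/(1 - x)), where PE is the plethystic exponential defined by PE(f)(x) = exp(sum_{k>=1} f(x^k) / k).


For f(x) = x/(1 - x) we have
sum_{k>=1} f(x^k) / k = sum_{k>=1} (1/k) * x^k / (1 - x^k) = sum_{k, m >= 1} x^(k m) / k,
which after exponentiating simplifies to
PE(x/(1 - x)) = prod_{k>=1} 1 / (1 - x^k).
This is the generating function for the partition function p(n), so the coefficient of x^49 is p(49).
Computing p(49) by dynamic programming over parts 1, 2, ..., 49: p(49) = 173525.

173525


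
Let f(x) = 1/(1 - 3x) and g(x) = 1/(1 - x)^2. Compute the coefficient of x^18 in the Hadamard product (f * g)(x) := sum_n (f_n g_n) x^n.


f has coefficients f_k = 3^k. For g = 1/(1 - x)^2 the coefficient is g_k = C(k + 1, 1) = k + 1. The Hadamard coefficient is (f * g)_k = 3^k * (k + 1).
For k = 18: 3^18 * 19 = 387420489 * 19 = 7360989291.

7360989291


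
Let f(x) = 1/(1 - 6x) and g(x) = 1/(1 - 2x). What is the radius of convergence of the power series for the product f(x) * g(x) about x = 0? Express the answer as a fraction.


The radius of 1/(1 - 6x) is 1/6 (nearest singularity at x = 1/6), and the radius of 1/(1 - 2x) is 1/2.
The product f(x)*g(x) = 1/((1 - 6x)(1 - 2x)) has singularities at both 1/6 and 1/2, so its radius of convergence is the distance to the nearest one:
min(1/6, 1/2) = 1/6.

1/6


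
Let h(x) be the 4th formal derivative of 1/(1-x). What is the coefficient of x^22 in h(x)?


Differentiating 4 times: d^4/dx^4 [1/(1-x)] = 4!/(1-x)^5.
The expansion 1/(1-x)^5 = sum_{k>=0} C(k+4, 4) x^k, so the coefficient of x^n in 4!/(1-x)^5 is 4! * C(n+4, 4).
For n = 22: 24 * C(26, 4) = 24 * 14950 = 358800

358800


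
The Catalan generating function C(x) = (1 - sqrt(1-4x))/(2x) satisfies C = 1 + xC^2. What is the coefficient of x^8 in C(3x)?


Substituting x -> 3x scales the n-th coefficient by 3^n, so [x^8] C(3x) = 3^8 * C_8.
C_8 = C(2*8, 8)/(9) = 12870/9 = 1430.
So 3^8 * 1430 = 6561 * 1430 = 9382230.

9382230
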